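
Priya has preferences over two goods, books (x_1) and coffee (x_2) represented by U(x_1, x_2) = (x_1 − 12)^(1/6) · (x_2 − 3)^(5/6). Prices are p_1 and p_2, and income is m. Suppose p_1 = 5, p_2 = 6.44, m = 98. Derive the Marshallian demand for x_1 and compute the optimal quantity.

MRS = (1/5)·(x_2−3)/(x_1−12). Tangency with p_1/p_2 gives x_2−3 = 5·(p_1/p_2)·(x_1−12).
After buying the subsistence bundle (12, 3), a share 1/6 of the remaining income goes to x_1: x_1* = 12 + 1/6·(m − 12p_1 − 3p_2)/p_1.
Discretionary income = 98 − 12·5 − 3·6.44 = 18.68; x_1* = 12 + 1/6·18.68/5 = 12.6227.

x_1* = 12.6227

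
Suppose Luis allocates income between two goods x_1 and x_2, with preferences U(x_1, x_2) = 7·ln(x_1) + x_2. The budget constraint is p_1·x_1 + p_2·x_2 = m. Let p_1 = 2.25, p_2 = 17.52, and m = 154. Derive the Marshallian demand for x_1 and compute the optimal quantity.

Set MRS = p_1/p_2: (7/x_1)/1 = p_1/p_2.
So x_1*(p_1,p_2) = 7·p_2/p_1, independent of income; and x_2* = (m − 7·p_2)/p_2.
At the given prices: x_1* = 7·17.52/2.25 = 54.5067.

x_1* = 54.5067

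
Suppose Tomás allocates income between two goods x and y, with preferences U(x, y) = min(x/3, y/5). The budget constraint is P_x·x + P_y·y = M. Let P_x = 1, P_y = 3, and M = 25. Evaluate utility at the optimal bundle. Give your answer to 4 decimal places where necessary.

With perfect complements, no substitution: consume in ratio x:y = 3:5.
Budget: P_x·x + P_y·(5/3)·x = M, so (3·P_x + 5·P_y)·x = 3·M.
Demand: x*(P_x,P_y,M) = 3·M/(3·P_x + 5·P_y), y* = 5·M/(3·P_x + 5·P_y).
Here 3·1 + 5·3 = 18, giving x* = 4.1667 and y* = 6.9444.
Utility at the optimum: U(4.1667, 6.9444) = 1.3889.

V = 1.3889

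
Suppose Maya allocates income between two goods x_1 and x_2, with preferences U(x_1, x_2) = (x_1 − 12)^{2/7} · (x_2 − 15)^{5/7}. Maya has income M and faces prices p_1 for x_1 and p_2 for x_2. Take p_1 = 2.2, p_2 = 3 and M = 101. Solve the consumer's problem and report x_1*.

x_1* = 15.8442

MRS = (2/5)·(x_2−15)/(x_1−12). Tangency with p_1/p_2 gives x_2−15 = (5/2)·(p_1/p_2)·(x_1−12).
After buying the subsistence bundle (12, 15), a share 2/7 of the remaining income goes to x_1: x_1* = 12 + 2/7·(M − 12p_1 − 15p_2)/p_1.
Discretionary income = 101 − 12·2.2 − 15·3 = 29.6; x_1* = 12 + 2/7·29.6/2.2 = 15.8442.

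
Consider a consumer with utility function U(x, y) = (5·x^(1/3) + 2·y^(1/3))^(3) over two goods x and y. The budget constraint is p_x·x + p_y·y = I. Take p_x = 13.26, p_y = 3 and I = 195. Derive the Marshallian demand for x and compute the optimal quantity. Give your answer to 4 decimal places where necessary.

From the CES first-order condition, (5/2)·(y/x)^(2/3) = p_x/p_y.
Hence y/x = ((2/5)·p_x/p_y)^(1/(2/3)), i.e. raised to the 1.5 power.
Substitute y = (y/x)·x into the budget: x* = I/(p_x + p_y·(y/x)).
Numerically y/x = 2.350842, so x* = 195/(13.26 + 3·2.350842) = 9.6.

x* = 9.6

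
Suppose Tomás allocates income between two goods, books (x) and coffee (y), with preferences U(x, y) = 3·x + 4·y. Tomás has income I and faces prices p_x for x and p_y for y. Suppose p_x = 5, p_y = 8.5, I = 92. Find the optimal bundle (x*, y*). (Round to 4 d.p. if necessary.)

x gives more utility per dollar, so spend all income on x: x* = I/p_x, y* = 0.
Numerically: x* = 18.4, y* = 0.

x* = 18.4, y* = 0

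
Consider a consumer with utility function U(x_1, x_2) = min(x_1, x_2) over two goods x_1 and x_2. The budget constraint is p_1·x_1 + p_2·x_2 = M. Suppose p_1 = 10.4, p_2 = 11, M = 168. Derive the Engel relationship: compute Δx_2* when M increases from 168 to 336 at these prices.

Δx_2* = 7.8505

Demand: x_1*(p_1,p_2,M) = M/(p_1 + p_2), x_2* = M/(p_1 + p_2).
Here 10.4 + 11 = 21.4, giving x_2* = 7.8505.
At M' = 336: x_2* = 15.7009. Change: 15.7009 − 7.8505 = 7.8505.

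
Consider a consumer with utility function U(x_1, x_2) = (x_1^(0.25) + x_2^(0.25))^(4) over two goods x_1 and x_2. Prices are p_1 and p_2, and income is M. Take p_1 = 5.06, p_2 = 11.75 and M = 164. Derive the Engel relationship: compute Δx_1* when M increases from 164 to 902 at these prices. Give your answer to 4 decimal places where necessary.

MRS = MU_x_1/MU_x_2 = (x_2/x_1)^(0.75). Set equal to p_1/p_2.
Solve for the ratio: x_2/x_1 = [p_1/p_2]^(4/3).
With the ratio pinned down, the budget gives x_1* = M/(p_1 + p_2·(x_2/x_1)) and x_2* = (x_2/x_1)·x_1*.
Numerically x_2/x_1 = 0.3252, so x_1* = 164/(5.06 + 11.75·0.3252) = 18.4662.
At M' = 902: x_1* = 101.564. Change: 101.564 − 18.4662 = 83.0978.

Δx_1* = 83.0978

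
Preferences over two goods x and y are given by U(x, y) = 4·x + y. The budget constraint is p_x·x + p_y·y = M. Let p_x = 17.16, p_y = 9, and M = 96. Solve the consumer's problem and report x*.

Perfect substitutes: compare marginal utility per dollar. 4/p_x vs 1/p_y → 0.2331 vs 0.1111.
x gives more utility per dollar, so spend all income on x: x* = M/p_x, y* = 0.
Numerically: x* = 5.5944, y* = 0.

x* = 5.5944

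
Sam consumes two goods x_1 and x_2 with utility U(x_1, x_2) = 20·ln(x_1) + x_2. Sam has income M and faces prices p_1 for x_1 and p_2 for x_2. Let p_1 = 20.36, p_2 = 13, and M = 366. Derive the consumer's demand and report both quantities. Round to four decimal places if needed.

Set MRS = p_1/p_2: (20/x_1)/1 = p_1/p_2.
So x_1*(p_1,p_2) = 20·p_2/p_1, independent of income; and x_2* = (M − 20·p_2)/p_2.
At the given prices: x_1* = 20·13/20.36 = 12.7701, and x_2* = 8.1538.

x_1* = 12.7701, x_2* = 8.1538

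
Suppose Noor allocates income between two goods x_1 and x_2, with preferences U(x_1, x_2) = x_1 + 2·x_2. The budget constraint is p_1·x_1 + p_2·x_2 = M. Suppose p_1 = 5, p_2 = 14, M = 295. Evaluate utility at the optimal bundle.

V = 59

Perfect substitutes: compare marginal utility per dollar. 1/p_1 vs 2/p_2 → 0.2 vs 0.1429.
x_1 gives more utility per dollar, so spend all income on x_1: x_1* = M/p_1, x_2* = 0.
Numerically: x_1* = 59, x_2* = 0.
Utility at the optimum: U(59, 0) = 59.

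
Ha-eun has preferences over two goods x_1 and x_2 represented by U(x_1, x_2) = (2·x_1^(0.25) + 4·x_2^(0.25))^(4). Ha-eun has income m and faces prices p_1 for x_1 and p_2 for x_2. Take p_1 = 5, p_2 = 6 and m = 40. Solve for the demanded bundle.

From the CES first-order condition, (1/2)·(x_2/x_1)^(0.75) = p_1/p_2.
Solve for the ratio: x_2/x_1 = [2·p_1/p_2]^(4/3).
With the ratio pinned down, the budget gives x_1* = m/(p_1 + p_2·(x_2/x_1)) and x_2* = (x_2/x_1)·x_1*.
Numerically x_2/x_1 = 1.976052, so x_1* = 40/(5 + 6·1.976052) = 2.373 and x_2* = 1.976052·2.373 = 4.6892.

x_1* = 2.373, x_2* = 4.6892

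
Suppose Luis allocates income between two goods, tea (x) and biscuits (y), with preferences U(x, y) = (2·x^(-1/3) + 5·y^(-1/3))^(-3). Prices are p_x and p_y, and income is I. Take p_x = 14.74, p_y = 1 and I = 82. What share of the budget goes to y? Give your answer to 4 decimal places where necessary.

MRS = MU_x/MU_y = (2/5)·(y/x)^(4/3). Set equal to p_x/p_y.
Solve for the ratio: y/x = [(5/2)·p_x/p_y]^(0.75).
Substitute y = (y/x)·x into the budget: x* = I/(p_x + p_y·(y/x)).
Numerically y/x = 14.956436, so x* = 82/(14.74 + 1·14.956436) = 2.7613 and y* = 14.956436·2.7613 = 41.2988.
Expenditure on y: 1·41.2988 = 41.2988; share = 0.5036.

share on y = 0.5036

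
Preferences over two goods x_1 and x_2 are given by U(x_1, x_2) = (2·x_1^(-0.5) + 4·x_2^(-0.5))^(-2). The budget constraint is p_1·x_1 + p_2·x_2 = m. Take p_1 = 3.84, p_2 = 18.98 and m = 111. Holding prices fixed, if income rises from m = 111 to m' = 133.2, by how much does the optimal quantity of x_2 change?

Δx_2* = 0.8539

Substitute x_2 = (x_2/x_1)·x_1 into the budget: x_1* = m/(p_1 + p_2·(x_2/x_1)).
Numerically x_2/x_1 = 0.547071, so x_1* = 111/(3.84 + 18.98·0.547071) = 7.804 and x_2* = 0.547071·7.804 = 4.2694.
At m' = 133.2: x_2* = 5.1232. Change: 5.1232 − 4.2694 = 0.8539.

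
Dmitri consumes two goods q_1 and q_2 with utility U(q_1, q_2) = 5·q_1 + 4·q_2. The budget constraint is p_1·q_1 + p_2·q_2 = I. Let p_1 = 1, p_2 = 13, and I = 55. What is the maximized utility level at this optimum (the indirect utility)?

Perfect substitutes: compare marginal utility per dollar. 5/p_1 vs 4/p_2 → 5 vs 0.3077.
q_1 gives more utility per dollar, so spend all income on q_1: q_1* = I/p_1, q_2* = 0.
Numerically: q_1* = 55, q_2* = 0.
Utility at the optimum: U(55, 0) = 275.

V = 275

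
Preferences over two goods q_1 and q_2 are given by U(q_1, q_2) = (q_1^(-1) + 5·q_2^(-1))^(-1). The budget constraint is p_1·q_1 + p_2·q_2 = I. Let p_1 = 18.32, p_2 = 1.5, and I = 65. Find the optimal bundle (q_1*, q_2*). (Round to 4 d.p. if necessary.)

From the CES first-order condition, (1/5)·(q_2/q_1)^(2) = p_1/p_2.
Hence q_2/q_1 = (5·p_1/p_2)^(1/(2)), i.e. raised to the 0.5 power.
Substitute q_2 = (q_2/q_1)·q_1 into the budget: q_1* = I/(p_1 + p_2·(q_2/q_1)).
Numerically q_2/q_1 = 7.814516, so q_1* = 65/(18.32 + 1.5·7.814516) = 2.1637 and q_2* = 7.814516·2.1637 = 16.9079.

q_1* = 2.1637, q_2* = 16.9079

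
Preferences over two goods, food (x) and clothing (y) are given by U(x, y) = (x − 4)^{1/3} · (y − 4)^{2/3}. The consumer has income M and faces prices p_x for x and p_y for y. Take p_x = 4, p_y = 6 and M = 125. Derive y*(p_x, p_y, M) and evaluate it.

y* = 13.4444

Let x' = x−4, y' = y−4. MRS = (1/2)·y'/x' = p_x/p_y.
After buying the subsistence bundle (4, 4), a share 1/3 of the remaining income goes to x: x* = 4 + 1/3·(M − 4p_x − 4p_y)/p_x.
Discretionary income = 125 − 4·4 − 4·6 = 85; y* = 4 + 2/3·85/6 = 13.4444.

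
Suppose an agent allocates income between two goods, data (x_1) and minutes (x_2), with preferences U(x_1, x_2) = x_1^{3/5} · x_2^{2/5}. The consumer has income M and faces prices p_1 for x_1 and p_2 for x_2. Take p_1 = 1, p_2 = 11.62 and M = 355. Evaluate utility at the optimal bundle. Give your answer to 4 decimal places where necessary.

V = 67.8986

Tangency: MRS = (3/2)·x_2/x_1 = p_1/p_2.
Rearranging, p_2·x_2 = (2/3)·p_1·x_1. Substituting into the budget gives p_1·x_1·(1 + (2/3)) = M.
Demand: x_1*(p_1,p_2,M) = 0.6·M/p_1 and x_2* = 0.4·M/p_2.
At p_1=1, p_2=11.62, M=355: x_1* = 0.6·355/1 = 213, x_2* = 12.2203.
Utility at the optimum: U(213, 12.2203) = 67.8986.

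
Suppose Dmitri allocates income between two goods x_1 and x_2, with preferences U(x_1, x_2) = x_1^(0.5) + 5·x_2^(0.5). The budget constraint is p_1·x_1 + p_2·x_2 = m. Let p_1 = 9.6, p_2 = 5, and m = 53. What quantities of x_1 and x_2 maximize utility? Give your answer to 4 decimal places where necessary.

x_1* = 0.1127, x_2* = 10.3837

From the CES first-order condition, (1/5)·(x_2/x_1)^(0.5) = p_1/p_2.
Solve for the ratio: x_2/x_1 = [5·p_1/p_2]^(2).
With the ratio pinned down, the budget gives x_1* = m/(p_1 + p_2·(x_2/x_1)) and x_2* = (x_2/x_1)·x_1*.
Numerically x_2/x_1 = 92.16, so x_1* = 53/(9.6 + 5·92.16) = 0.1127 and x_2* = 92.16·0.1127 = 10.3837.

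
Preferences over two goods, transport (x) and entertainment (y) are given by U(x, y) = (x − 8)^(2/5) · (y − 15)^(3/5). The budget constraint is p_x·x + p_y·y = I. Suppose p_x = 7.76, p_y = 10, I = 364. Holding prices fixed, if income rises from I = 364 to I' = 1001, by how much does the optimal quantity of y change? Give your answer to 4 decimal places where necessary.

Discretionary income = 364 − 8·7.76 − 15·10 = 151.92; y* = 15 + 0.6·151.92/10 = 24.1152.
At I' = 1001: y* = 62.3352. Change: 62.3352 − 24.1152 = 38.22.

Δy* = 38.22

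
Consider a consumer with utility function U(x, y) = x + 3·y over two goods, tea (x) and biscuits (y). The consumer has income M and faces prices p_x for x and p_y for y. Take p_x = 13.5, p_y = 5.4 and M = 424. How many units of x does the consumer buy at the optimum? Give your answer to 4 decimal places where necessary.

x* = 0

Linear utility — the consumer picks whichever good has higher MU/price: 1/13.5 = 0.0741 vs 3/5.4 = 0.5556.
y gives more utility per dollar, so spend all income on y: y* = M/p_y, x* = 0.
Numerically: x* = 0, y* = 78.5185.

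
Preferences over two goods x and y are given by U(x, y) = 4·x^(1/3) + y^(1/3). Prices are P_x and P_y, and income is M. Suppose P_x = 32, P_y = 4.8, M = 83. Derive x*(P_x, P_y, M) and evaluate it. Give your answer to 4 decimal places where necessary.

Substitute y = (y/x)·x into the budget: x* = M/(P_x + P_y·(y/x)).
Numerically y/x = 2.151657, so x* = 83/(32 + 4.8·2.151657) = 1.9609.

x* = 1.9609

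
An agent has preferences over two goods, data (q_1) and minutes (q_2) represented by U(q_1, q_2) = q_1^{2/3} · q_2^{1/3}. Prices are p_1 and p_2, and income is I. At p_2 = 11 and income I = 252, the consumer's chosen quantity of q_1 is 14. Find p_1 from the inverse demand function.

MU_q_1/MU_q_2 = (2/3·q_2)/(1/3·q_1); tangency sets this equal to p_1/p_2.
So 2/3·p_2·q_2 = 1/3·p_1·q_1; combined with the budget, a share 2/3 of income goes to q_1.
Demand: q_1*(p_1,p_2,I) = 2/3·I/p_1 and q_2* = 1/3·I/p_2.
Set q_1* = 14 in the demand function and solve for p_1: p_1 = 12.

p_1 = 12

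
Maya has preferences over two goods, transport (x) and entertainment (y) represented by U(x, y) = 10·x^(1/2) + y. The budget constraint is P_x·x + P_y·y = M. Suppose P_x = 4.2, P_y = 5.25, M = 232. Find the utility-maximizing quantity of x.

x* = 39.0625

Set MRS = P_x/P_y: 5·x^(−1/2) = P_x/P_y.
Thus x* = (5·P_y/P_x)² — independent of M — with the rest of income spent on y.
Plugging in: x* = (5·5.25/4.2)² = 39.0625.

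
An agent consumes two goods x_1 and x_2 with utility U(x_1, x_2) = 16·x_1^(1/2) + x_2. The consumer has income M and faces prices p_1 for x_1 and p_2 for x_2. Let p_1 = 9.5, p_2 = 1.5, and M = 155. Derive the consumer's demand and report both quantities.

Utility is quasi-linear in x_2; the FOC for x_1 is 8/√x_1 = p_1/p_2.
Solve: √x_1 = 8·p_2/p_1, so x_1*(p_1,p_2) = (8·p_2/p_1)², and x_2* = (M − p_1·x_1*)/p_2.
Plugging in: x_1* = (8·1.5/9.5)² = 1.5956, x_2* = 93.2281.

x_1* = 1.5956, x_2* = 93.2281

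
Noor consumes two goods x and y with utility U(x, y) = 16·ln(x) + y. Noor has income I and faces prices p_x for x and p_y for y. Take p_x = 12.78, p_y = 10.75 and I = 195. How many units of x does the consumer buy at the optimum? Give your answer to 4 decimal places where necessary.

So x*(p_x,p_y) = 16·p_y/p_x, independent of income; and y* = (I − 16·p_y)/p_y.
At the given prices: x* = 16·10.75/12.78 = 13.4585.

x* = 13.4585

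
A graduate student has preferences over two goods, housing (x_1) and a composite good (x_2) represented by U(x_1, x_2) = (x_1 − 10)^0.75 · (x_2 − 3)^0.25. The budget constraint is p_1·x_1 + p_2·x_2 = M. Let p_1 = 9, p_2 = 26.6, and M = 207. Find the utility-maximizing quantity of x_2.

This is Cobb-Douglas in (x_1−10, x_2−3): tangency gives 0.75·p_2·(x_2−3) = 0.25·p_1·(x_1−10).
After buying the subsistence bundle (10, 3), a share 0.75 of the remaining income goes to x_1: x_1* = 10 + 0.75·(M − 10p_1 − 3p_2)/p_1.
Discretionary income = 207 − 10·9 − 3·26.6 = 37.2; x_2* = 3 + 0.25·37.2/26.6 = 3.3496.

x_2* = 3.3496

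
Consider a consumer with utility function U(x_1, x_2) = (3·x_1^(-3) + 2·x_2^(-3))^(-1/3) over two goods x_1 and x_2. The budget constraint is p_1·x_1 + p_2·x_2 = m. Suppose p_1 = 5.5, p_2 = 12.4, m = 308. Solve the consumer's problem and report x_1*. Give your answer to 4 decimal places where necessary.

x_1* = 21.0326

MU_x_1 ∝ 3·x_1^(-4), MU_x_2 ∝ 2·x_2^(-4), so MRS = (3/2)·(x_2/x_1)^(4) = p_1/p_2.
Hence x_2/x_1 = ((2/3)·p_1/p_2)^(1/(4)), i.e. raised to the 0.25 power.
With the ratio pinned down, the budget gives x_1* = m/(p_1 + p_2·(x_2/x_1)) and x_2* = (x_2/x_1)·x_1*.
Numerically x_2/x_1 = 0.737416, so x_1* = 308/(5.5 + 12.4·0.737416) = 21.0326.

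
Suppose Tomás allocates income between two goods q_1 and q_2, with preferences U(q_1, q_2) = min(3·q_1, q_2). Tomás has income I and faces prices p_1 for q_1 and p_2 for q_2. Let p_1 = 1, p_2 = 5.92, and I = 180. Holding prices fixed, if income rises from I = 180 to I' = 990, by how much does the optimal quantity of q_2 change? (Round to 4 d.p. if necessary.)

Leontief preferences: the optimum is at the kink where q_1/1 = q_2/3, i.e. q_2 = 3·q_1.
Budget: p_1·q_1 + p_2·3·q_1 = I, so (p_1 + 3·p_2)·q_1 = I.
Demand: q_1*(p_1,p_2,I) = I/(p_1 + 3·p_2), q_2* = 3·I/(p_1 + 3·p_2).
Here 1 + 3·5.92 = 18.76, giving q_2* = 28.7846.
At I' = 990: q_2* = 158.3156. Change: 158.3156 − 28.7846 = 129.5309.

Δq_2* = 129.5309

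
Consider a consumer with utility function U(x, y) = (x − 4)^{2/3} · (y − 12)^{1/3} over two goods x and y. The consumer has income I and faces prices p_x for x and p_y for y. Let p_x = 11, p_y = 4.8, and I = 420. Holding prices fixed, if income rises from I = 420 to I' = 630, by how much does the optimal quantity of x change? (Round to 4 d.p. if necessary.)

Let x' = x−4, y' = y−12. MRS = 2·y'/x' = p_x/p_y.
Substituting into the budget: x* = 4 + 2/3·(I − 4·p_x − 12·p_y)/p_x, and y* = 12 + 1/3·(…)/p_y.
Discretionary income = 420 − 4·11 − 12·4.8 = 318.4; x* = 4 + 2/3·318.4/11 = 23.297.
At I' = 630: x* = 36.0242. Change: 36.0242 − 23.297 = 12.7273.

Δx* = 12.7273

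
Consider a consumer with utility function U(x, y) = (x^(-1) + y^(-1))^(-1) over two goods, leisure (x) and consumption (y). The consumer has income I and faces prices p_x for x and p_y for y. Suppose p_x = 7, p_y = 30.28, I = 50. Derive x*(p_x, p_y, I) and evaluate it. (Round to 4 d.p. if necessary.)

MRS = MU_x/MU_y = (y/x)^(2). Set equal to p_x/p_y.
Solve for the ratio: y/x = [p_x/p_y]^(0.5).
Substitute y = (y/x)·x into the budget: x* = I/(p_x + p_y·(y/x)).
Numerically y/x = 0.480807, so x* = 50/(7 + 30.28·0.480807) = 2.3192.

x* = 2.3192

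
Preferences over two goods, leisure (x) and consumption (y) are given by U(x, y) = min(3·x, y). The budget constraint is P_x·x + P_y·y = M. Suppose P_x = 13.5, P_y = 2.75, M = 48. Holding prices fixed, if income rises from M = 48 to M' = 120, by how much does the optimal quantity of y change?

Δy* = 9.931

Leontief preferences: the optimum is at the kink where x/1 = y/3, i.e. y = 3·x.
Budget: P_x·x + P_y·3·x = M, so (P_x + 3·P_y)·x = M.
Demand: x*(P_x,P_y,M) = M/(P_x + 3·P_y), y* = 3·M/(P_x + 3·P_y).
Here 13.5 + 3·2.75 = 21.75, giving y* = 6.6207.
At M' = 120: y* = 16.5517. Change: 16.5517 − 6.6207 = 9.931.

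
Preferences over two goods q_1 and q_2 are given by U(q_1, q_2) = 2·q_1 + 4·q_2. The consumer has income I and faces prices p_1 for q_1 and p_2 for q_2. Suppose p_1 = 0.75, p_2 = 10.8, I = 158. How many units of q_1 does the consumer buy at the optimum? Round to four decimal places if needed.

q_1* = 210.6667

Perfect substitutes: compare marginal utility per dollar. 2/p_1 vs 4/p_2 → 2.6667 vs 0.3704.
q_1 gives more utility per dollar, so spend all income on q_1: q_1* = I/p_1, q_2* = 0.
Numerically: q_1* = 210.6667, q_2* = 0.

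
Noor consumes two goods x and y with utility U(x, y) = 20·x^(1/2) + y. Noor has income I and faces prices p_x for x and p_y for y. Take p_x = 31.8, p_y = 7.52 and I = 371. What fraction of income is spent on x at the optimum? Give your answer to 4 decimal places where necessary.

share on x = 0.4793

MU_x = 10/√x, MU_y = 1. Tangency: 10/√x = p_x/p_y.
Solve: √x = 10·p_y/p_x, so x*(p_x,p_y) = (10·p_y/p_x)², and y* = (I − p_x·x*)/p_y.
Plugging in: x* = (10·7.52/31.8)² = 5.5922, y* = 25.6873.
Expenditure on x: 31.8·5.5922 = 177.8314; share = 0.4793.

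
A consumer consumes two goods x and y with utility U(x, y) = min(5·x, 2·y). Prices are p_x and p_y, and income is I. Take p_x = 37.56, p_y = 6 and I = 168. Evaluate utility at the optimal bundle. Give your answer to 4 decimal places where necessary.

V = 15.9817

With perfect complements, no substitution: consume in ratio x:y = 2:5.
Budget: p_x·x + p_y·(5/2)·x = I, so (2·p_x + 5·p_y)·x = 2·I.
Demand: x*(p_x,p_y,I) = 2·I/(2·p_x + 5·p_y), y* = 5·I/(2·p_x + 5·p_y).
Here 2·37.56 + 5·6 = 105.12, giving x* = 3.1963 and y* = 7.9909.
Utility at the optimum: U(3.1963, 7.9909) = 15.9817.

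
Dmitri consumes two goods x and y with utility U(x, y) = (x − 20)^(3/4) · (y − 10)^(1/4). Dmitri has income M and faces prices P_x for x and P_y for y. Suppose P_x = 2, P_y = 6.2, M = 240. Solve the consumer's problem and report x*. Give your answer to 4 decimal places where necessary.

This is Cobb-Douglas in (x−20, y−10): tangency gives 0.75·P_y·(y−10) = 0.25·P_x·(x−20).
After buying the subsistence bundle (20, 10), a share 0.75 of the remaining income goes to x: x* = 20 + 0.75·(M − 20P_x − 10P_y)/P_x.
Discretionary income = 240 − 20·2 − 10·6.2 = 138; x* = 20 + 0.75·138/2 = 71.75.

x* = 71.75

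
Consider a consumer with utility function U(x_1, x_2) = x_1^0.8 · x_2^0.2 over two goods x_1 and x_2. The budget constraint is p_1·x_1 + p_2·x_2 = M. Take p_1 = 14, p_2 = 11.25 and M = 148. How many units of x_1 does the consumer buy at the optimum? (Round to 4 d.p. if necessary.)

x_1* = 8.4571

At p_1=14, p_2=11.25, M=148: x_1* = 0.8·148/14 = 8.4571.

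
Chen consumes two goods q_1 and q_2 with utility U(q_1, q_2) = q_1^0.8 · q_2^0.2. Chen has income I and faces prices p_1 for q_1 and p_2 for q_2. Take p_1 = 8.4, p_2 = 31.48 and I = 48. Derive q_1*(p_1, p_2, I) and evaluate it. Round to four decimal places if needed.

Tangency: MRS = 4·q_2/q_1 = p_1/p_2.
Rearranging, p_2·q_2 = (1/4)·p_1·q_1. Substituting into the budget gives p_1·q_1·(1 + (1/4)) = I.
Demand: q_1*(p_1,p_2,I) = 0.8·I/p_1 and q_2* = 0.2·I/p_2.
At p_1=8.4, p_2=31.48, I=48: q_1* = 0.8·48/8.4 = 4.5714.

q_1* = 4.5714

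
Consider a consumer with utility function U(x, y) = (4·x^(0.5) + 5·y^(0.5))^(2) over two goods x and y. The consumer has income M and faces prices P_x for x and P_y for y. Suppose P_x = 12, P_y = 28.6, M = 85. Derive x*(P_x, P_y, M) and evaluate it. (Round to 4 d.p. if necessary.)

MU_x ∝ 4·x^(-0.5), MU_y ∝ 5·y^(-0.5), so MRS = (4/5)·(y/x)^(0.5) = P_x/P_y.
Solve for the ratio: y/x = [(5/4)·P_x/P_y]^(2).
Substitute y = (y/x)·x into the budget: x* = M/(P_x + P_y·(y/x)).
Numerically y/x = 0.275075, so x* = 85/(12 + 28.6·0.275075) = 4.2784.

x* = 4.2784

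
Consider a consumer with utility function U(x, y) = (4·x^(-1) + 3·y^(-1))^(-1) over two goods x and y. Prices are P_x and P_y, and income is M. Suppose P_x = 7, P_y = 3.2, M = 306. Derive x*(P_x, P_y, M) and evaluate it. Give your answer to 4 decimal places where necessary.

x* = 27.5706

MU_x ∝ 4·x^(-2), MU_y ∝ 3·y^(-2), so MRS = (4/3)·(y/x)^(2) = P_x/P_y.
Solve for the ratio: y/x = [(3/4)·P_x/P_y]^(0.5).
Substitute y = (y/x)·x into the budget: x* = M/(P_x + P_y·(y/x)).
Numerically y/x = 1.280869, so x* = 306/(7 + 3.2·1.280869) = 27.5706.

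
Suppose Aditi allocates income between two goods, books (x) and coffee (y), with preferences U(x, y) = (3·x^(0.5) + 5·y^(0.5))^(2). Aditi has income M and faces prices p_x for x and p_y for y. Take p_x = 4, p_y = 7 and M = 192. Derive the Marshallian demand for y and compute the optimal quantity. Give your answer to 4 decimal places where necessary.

From the CES first-order condition, (3/5)·(y/x)^(0.5) = p_x/p_y.
Solve for the ratio: y/x = [(5/3)·p_x/p_y]^(2).
With the ratio pinned down, the budget gives x* = M/(p_x + p_y·(y/x)) and y* = (y/x)·x*.
Numerically y/x = 0.907029, so x* = 192/(4 + 7·0.907029) = 18.5521 and y* = 0.907029·18.5521 = 16.8273.

y* = 16.8273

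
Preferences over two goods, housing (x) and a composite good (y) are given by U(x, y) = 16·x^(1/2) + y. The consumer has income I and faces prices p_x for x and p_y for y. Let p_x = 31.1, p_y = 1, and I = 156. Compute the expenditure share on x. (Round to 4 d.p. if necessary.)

share on x = 0.0132

MU_x = 8/√x, MU_y = 1. Tangency: 8/√x = p_x/p_y.
Solve: √x = 8·p_y/p_x, so x*(p_x,p_y) = (8·p_y/p_x)², and y* = (I − p_x·x*)/p_y.
Plugging in: x* = (8·1/31.1)² = 0.0662, y* = 153.9421.
Expenditure on x: 31.1·0.0662 = 2.0579; share = 0.0132.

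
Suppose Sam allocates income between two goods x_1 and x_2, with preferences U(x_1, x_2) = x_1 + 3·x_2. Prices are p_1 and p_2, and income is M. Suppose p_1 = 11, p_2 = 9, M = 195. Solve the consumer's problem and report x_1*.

Linear utility — the consumer picks whichever good has higher MU/price: 1/11 = 0.0909 vs 3/9 = 0.3333.
x_2 gives more utility per dollar, so spend all income on x_2: x_2* = M/p_2, x_1* = 0.
Numerically: x_1* = 0, x_2* = 21.6667.

x_1* = 0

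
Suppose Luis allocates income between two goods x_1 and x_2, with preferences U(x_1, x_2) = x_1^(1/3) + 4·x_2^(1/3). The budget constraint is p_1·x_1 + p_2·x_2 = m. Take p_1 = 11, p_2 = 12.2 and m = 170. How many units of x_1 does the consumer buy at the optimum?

MU_x_1 ∝ x_1^(-2/3), MU_x_2 ∝ 4·x_2^(-2/3), so MRS = (1/4)·(x_2/x_1)^(2/3) = p_1/p_2.
Hence x_2/x_1 = (4·p_1/p_2)^(1/(2/3)), i.e. raised to the 1.5 power.
Substitute x_2 = (x_2/x_1)·x_1 into the budget: x_1* = m/(p_1 + p_2·(x_2/x_1)).
Numerically x_2/x_1 = 6.849191, so x_1* = 170/(11 + 12.2·6.849191) = 1.7978.

x_1* = 1.7978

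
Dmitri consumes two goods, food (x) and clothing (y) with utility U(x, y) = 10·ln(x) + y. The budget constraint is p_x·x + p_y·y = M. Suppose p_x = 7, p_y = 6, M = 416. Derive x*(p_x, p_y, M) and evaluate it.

MU_x = 10/x, MU_y = 1. Tangency: 10/x = p_x/p_y.
So x*(p_x,p_y) = 10·p_y/p_x, independent of income; and y* = (M − 10·p_y)/p_y.
At the given prices: x* = 10·6/7 = 8.5714.

x* = 8.5714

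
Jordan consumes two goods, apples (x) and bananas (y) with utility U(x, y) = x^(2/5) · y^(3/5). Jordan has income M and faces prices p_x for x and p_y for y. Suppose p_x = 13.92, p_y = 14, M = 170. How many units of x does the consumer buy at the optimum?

The MRS is (2/3)·y/x. Set MRS = p_x/p_y.
Rearranging, p_y·y = (3/2)·p_x·x. Substituting into the budget gives p_x·x·(1 + (3/2)) = M.
Demand: x*(p_x,p_y,M) = 0.4·M/p_x and y* = 0.6·M/p_y.
At p_x=13.92, p_y=14, M=170: x* = 0.4·170/13.92 = 4.8851.

x* = 4.8851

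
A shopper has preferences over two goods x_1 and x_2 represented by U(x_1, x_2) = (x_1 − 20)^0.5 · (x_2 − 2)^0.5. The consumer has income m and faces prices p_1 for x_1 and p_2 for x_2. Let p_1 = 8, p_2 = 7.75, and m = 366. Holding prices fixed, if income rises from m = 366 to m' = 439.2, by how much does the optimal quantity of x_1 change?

Δx_1* = 4.575

MRS = (x_2−2)/(x_1−20). Tangency with p_1/p_2 gives x_2−2 = (p_1/p_2)·(x_1−20).
Substituting into the budget: x_1* = 20 + 0.5·(m − 20·p_1 − 2·p_2)/p_1, and x_2* = 2 + 0.5·(…)/p_2.
Discretionary income = 366 − 20·8 − 2·7.75 = 190.5; x_1* = 20 + 0.5·190.5/8 = 31.9062.
At m' = 439.2: x_1* = 36.4813. Change: 36.4813 − 31.9062 = 4.575.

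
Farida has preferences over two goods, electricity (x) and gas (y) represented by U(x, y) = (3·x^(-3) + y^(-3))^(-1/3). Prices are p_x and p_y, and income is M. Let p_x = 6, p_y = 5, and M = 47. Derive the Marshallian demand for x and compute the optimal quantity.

From the CES first-order condition, 3·(y/x)^(4) = p_x/p_y.
Hence y/x = ((1/3)·p_x/p_y)^(1/(4)), i.e. raised to the 0.25 power.
With the ratio pinned down, the budget gives x* = M/(p_x + p_y·(y/x)) and y* = (y/x)·x*.
Numerically y/x = 0.795271, so x* = 47/(6 + 5·0.795271) = 4.7111.

x* = 4.7111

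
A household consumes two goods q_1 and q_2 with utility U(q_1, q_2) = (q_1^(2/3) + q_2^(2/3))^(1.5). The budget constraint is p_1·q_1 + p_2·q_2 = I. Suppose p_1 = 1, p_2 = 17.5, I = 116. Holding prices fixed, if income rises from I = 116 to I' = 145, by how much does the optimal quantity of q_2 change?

MRS = MU_q_1/MU_q_2 = (q_2/q_1)^(1/3). Set equal to p_1/p_2.
Hence q_2/q_1 = (p_1/p_2)^(1/(1/3)), i.e. raised to the 3 power.
With the ratio pinned down, the budget gives q_1* = I/(p_1 + p_2·(q_2/q_1)) and q_2* = (q_2/q_1)·q_1*.
Numerically q_2/q_1 = 0.000187, so q_1* = 116/(1 + 17.5·0.000187) = 115.6225 and q_2* = 0.000187·115.6225 = 0.0216.
At I' = 145: q_2* = 0.027. Change: 0.027 − 0.0216 = 0.0054.

Δq_2* = 0.0054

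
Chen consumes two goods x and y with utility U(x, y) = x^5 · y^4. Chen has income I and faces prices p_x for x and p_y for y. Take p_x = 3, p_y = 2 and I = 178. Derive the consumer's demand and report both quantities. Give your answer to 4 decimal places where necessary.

x* = 32.963, y* = 39.5556

MU_x/MU_y = (5·y)/(4·x); tangency sets this equal to p_x/p_y.
So 5·p_y·y = 4·p_x·x; combined with the budget, a share 5/9 of income goes to x.
Demand: x*(p_x,p_y,I) = 5/9·I/p_x and y* = 4/9·I/p_y.
At p_x=3, p_y=2, I=178: x* = 5/9·178/3 = 32.963, y* = 39.5556.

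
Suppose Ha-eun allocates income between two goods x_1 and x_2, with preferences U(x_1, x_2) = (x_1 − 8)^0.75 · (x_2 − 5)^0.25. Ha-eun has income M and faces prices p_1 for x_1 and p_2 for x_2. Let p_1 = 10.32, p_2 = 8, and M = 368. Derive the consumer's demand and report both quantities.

After buying the subsistence bundle (8, 5), a share 0.75 of the remaining income goes to x_1: x_1* = 8 + 0.75·(M − 8p_1 − 5p_2)/p_1.
Discretionary income = 368 − 8·10.32 − 5·8 = 245.44; x_1* = 8 + 0.75·245.44/10.32 = 25.8372; x_2* = 5 + 0.25·245.44/8 = 12.67.

x_1* = 25.8372, x_2* = 12.67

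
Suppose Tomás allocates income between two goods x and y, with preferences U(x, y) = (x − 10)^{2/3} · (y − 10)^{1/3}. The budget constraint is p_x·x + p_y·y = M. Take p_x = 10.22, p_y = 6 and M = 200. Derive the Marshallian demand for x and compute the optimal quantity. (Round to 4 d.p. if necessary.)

MRS = 2·(y−10)/(x−10). Tangency with p_x/p_y gives y−10 = (1/2)·(p_x/p_y)·(x−10).
Substituting into the budget: x* = 10 + 2/3·(M − 10·p_x − 10·p_y)/p_x, and y* = 10 + 1/3·(…)/p_y.
Discretionary income = 200 − 10·10.22 − 10·6 = 37.8; x* = 10 + 2/3·37.8/10.22 = 12.4658.

x* = 12.4658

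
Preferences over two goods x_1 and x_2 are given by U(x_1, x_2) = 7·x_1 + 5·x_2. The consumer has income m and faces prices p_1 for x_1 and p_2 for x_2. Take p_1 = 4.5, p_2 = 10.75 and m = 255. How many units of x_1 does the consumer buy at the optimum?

Perfect substitutes: compare marginal utility per dollar. 7/p_1 vs 5/p_2 → 1.5556 vs 0.4651.
x_1 gives more utility per dollar, so spend all income on x_1: x_1* = m/p_1, x_2* = 0.
Numerically: x_1* = 56.6667, x_2* = 0.

x_1* = 56.6667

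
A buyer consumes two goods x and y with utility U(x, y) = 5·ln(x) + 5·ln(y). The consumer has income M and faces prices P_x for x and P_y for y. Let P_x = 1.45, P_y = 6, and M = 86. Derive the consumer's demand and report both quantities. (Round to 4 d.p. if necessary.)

The MRS is y/x. Set MRS = P_x/P_y.
Rearranging, P_y·y = P_x·x. Substituting into the budget gives P_x·x·(1 + 1) = M.
Demand: x*(P_x,P_y,M) = 0.5·M/P_x and y* = 0.5·M/P_y.
At P_x=1.45, P_y=6, M=86: x* = 0.5·86/1.45 = 29.6552, y* = 7.1667.

x* = 29.6552, y* = 7.1667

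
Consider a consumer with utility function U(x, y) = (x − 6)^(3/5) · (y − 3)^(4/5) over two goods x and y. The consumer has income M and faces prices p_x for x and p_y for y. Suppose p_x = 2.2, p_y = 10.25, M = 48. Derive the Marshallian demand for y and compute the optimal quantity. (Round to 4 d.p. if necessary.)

y* = 3.2258

MRS = (3/4)·(y−3)/(x−6). Tangency with p_x/p_y gives y−3 = (4/3)·(p_x/p_y)·(x−6).
Substituting into the budget: x* = 6 + 3/7·(M − 6·p_x − 3·p_y)/p_x, and y* = 3 + 4/7·(…)/p_y.
Discretionary income = 48 − 6·2.2 − 3·10.25 = 4.05; y* = 3 + 4/7·4.05/10.25 = 3.2258.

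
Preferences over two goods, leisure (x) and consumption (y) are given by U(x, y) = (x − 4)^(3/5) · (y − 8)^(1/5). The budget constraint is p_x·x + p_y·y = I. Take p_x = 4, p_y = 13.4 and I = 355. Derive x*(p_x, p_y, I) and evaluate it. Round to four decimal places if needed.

x* = 47.4625

Let x' = x−4, y' = y−8. MRS = 3·y'/x' = p_x/p_y.
After buying the subsistence bundle (4, 8), a share 0.75 of the remaining income goes to x: x* = 4 + 0.75·(I − 4p_x − 8p_y)/p_x.
Discretionary income = 355 − 4·4 − 8·13.4 = 231.8; x* = 4 + 0.75·231.8/4 = 47.4625.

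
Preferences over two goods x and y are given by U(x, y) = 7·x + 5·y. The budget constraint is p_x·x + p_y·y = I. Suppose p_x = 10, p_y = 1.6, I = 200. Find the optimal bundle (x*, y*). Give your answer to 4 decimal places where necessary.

Perfect substitutes: compare marginal utility per dollar. 7/p_x vs 5/p_y → 0.7 vs 3.125.
y gives more utility per dollar, so spend all income on y: y* = I/p_y, x* = 0.
Numerically: x* = 0, y* = 125.

x* = 0, y* = 125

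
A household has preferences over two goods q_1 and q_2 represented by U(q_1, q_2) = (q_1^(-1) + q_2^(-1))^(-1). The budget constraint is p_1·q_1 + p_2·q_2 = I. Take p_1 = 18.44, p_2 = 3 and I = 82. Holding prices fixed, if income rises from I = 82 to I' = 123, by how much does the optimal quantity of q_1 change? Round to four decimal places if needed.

Δq_1* = 1.5844

With the ratio pinned down, the budget gives q_1* = I/(p_1 + p_2·(q_2/q_1)) and q_2* = (q_2/q_1)·q_1*.
Numerically q_2/q_1 = 2.479247, so q_1* = 82/(18.44 + 3·2.479247) = 3.1687.
At I' = 123: q_1* = 4.7531. Change: 4.7531 − 3.1687 = 1.5844.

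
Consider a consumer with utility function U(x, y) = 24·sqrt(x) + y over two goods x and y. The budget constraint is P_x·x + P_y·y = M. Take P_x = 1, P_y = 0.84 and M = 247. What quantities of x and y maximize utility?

x* = 101.6064, y* = 173.0876

Set MRS = P_x/P_y: 12·x^(−1/2) = P_x/P_y.
Thus x* = (12·P_y/P_x)² — independent of M — with the rest of income spent on y.
Plugging in: x* = (12·0.84/1)² = 101.6064, y* = 173.0876.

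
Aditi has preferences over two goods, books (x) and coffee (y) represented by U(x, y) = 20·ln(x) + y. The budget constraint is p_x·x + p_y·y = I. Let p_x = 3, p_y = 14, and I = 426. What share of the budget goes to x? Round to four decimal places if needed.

share on x = 0.6573

MU_x = 20/x, MU_y = 1. Tangency: 20/x = p_x/p_y.
So x*(p_x,p_y) = 20·p_y/p_x, independent of income; and y* = (I − 20·p_y)/p_y.
At the given prices: x* = 20·14/3 = 93.3333, and y* = 10.4286.
Expenditure on x: 3·93.3333 = 280; share = 0.6573.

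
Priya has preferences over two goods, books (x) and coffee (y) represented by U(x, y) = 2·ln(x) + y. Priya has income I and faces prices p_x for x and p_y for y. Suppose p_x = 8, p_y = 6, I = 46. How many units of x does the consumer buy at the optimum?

Set MRS = p_x/p_y: (2/x)/1 = p_x/p_y.
So x*(p_x,p_y) = 2·p_y/p_x, independent of income; and y* = (I − 2·p_y)/p_y.
At the given prices: x* = 2·6/8 = 1.5.

x* = 1.5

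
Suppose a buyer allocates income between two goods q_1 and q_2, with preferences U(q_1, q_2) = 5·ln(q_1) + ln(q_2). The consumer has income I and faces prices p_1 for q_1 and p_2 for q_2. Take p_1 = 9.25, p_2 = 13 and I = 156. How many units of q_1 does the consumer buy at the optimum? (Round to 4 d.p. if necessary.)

q_1* = 14.0541

The MRS is 5·q_2/q_1. Set MRS = p_1/p_2.
So 5·p_2·q_2 = p_1·q_1; combined with the budget, a share 5/6 of income goes to q_1.
Demand: q_1*(p_1,p_2,I) = 5/6·I/p_1 and q_2* = 1/6·I/p_2.
At p_1=9.25, p_2=13, I=156: q_1* = 5/6·156/9.25 = 14.0541.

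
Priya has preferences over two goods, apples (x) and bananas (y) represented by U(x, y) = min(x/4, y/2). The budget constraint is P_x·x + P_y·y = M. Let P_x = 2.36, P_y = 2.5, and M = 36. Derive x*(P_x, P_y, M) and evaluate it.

Demand: x*(P_x,P_y,M) = 4·M/(4·P_x + 2·P_y), y* = 2·M/(4·P_x + 2·P_y).
Here 4·2.36 + 2·2.5 = 14.44, giving x* = 9.9723.

x* = 9.9723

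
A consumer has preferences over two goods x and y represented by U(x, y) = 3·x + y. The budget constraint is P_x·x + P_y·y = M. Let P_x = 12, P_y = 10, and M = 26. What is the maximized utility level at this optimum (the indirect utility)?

Perfect substitutes: compare marginal utility per dollar. 3/P_x vs 1/P_y → 0.25 vs 0.1.
x gives more utility per dollar, so spend all income on x: x* = M/P_x, y* = 0.
Numerically: x* = 2.1667, y* = 0.
Utility at the optimum: U(2.1667, 0) = 6.5.

V = 6.5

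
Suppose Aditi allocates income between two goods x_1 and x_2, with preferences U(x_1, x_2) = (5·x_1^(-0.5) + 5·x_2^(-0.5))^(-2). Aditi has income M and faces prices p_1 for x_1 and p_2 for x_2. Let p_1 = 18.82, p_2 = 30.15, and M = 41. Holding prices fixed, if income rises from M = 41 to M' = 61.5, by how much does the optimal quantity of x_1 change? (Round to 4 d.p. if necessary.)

Δx_1* = 0.5019

MU_x_1 ∝ 5·x_1^(-1.5), MU_x_2 ∝ 5·x_2^(-1.5), so MRS = (x_2/x_1)^(1.5) = p_1/p_2.
Hence x_2/x_1 = (p_1/p_2)^(1/(1.5)), i.e. raised to the 2/3 power.
With the ratio pinned down, the budget gives x_1* = M/(p_1 + p_2·(x_2/x_1)) and x_2* = (x_2/x_1)·x_1*.
Numerically x_2/x_1 = 0.73039, so x_1* = 41/(18.82 + 30.15·0.73039) = 1.0039.
At M' = 61.5: x_1* = 1.5058. Change: 1.5058 − 1.0039 = 0.5019.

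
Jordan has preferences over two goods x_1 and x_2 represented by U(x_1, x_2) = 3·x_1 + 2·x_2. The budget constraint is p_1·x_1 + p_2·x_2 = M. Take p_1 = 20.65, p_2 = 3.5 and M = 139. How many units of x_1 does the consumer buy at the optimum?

Perfect substitutes: compare marginal utility per dollar. 3/p_1 vs 2/p_2 → 0.1453 vs 0.5714.
x_2 gives more utility per dollar, so spend all income on x_2: x_2* = M/p_2, x_1* = 0.
Numerically: x_1* = 0, x_2* = 39.7143.

x_1* = 0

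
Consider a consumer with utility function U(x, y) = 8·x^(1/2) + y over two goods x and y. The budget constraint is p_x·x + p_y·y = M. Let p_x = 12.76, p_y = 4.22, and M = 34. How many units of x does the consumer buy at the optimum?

Utility is quasi-linear in y; the FOC for x is 4/√x = p_x/p_y.
Thus x* = (4·p_y/p_x)² — independent of M — with the rest of income spent on y.
Plugging in: x* = (4·4.22/12.76)² = 1.75.

x* = 1.75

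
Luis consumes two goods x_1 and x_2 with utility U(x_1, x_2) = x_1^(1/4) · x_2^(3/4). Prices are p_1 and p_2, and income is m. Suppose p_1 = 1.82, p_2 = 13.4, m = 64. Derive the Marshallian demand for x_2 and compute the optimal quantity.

The MRS is (1/3)·x_2/x_1. Set MRS = p_1/p_2.
Rearranging, p_2·x_2 = 3·p_1·x_1. Substituting into the budget gives p_1·x_1·(1 + 3) = m.
Demand: x_1*(p_1,p_2,m) = 0.25·m/p_1 and x_2* = 0.75·m/p_2.
At p_1=1.82, p_2=13.4, m=64: x_2* = 0.75·64/13.4 = 3.5821.

x_2* = 3.5821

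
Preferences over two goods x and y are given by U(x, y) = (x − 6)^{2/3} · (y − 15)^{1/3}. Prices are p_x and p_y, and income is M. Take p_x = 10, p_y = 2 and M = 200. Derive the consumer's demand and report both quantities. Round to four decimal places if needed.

x* = 13.3333, y* = 33.3333

This is Cobb-Douglas in (x−6, y−15): tangency gives 2/3·p_y·(y−15) = 1/3·p_x·(x−6).
After buying the subsistence bundle (6, 15), a share 2/3 of the remaining income goes to x: x* = 6 + 2/3·(M − 6p_x − 15p_y)/p_x.
Discretionary income = 200 − 6·10 − 15·2 = 110; x* = 6 + 2/3·110/10 = 13.3333; y* = 15 + 1/3·110/2 = 33.3333.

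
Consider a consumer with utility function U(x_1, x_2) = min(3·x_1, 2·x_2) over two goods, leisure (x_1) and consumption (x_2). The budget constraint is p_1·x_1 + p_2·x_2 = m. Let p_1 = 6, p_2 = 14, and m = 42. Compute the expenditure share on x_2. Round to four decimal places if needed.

With perfect complements, no substitution: consume in ratio x_1:x_2 = 2:3.
Budget: p_1·x_1 + p_2·(3/2)·x_1 = m, so (2·p_1 + 3·p_2)·x_1 = 2·m.
Demand: x_1*(p_1,p_2,m) = 2·m/(2·p_1 + 3·p_2), x_2* = 3·m/(2·p_1 + 3·p_2).
Here 2·6 + 3·14 = 54, giving x_1* = 1.5556 and x_2* = 2.3333.
Expenditure on x_2: 14·2.3333 = 32.6667; share = 0.7778.

share on x_2 = 0.7778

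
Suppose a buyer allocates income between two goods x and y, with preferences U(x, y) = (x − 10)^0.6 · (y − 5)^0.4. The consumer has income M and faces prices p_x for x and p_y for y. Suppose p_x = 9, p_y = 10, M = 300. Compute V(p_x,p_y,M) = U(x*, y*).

Let x' = x−10, y' = y−5. MRS = (3/2)·y'/x' = p_x/p_y.
Substituting into the budget: x* = 10 + 0.6·(M − 10·p_x − 5·p_y)/p_x, and y* = 5 + 0.4·(…)/p_y.
Discretionary income = 300 − 10·9 − 5·10 = 160; x* = 10 + 0.6·160/9 = 20.6667; y* = 5 + 0.4·160/10 = 11.4.
Utility at the optimum: U(20.6667, 11.4) = 8.6954.

V = 8.6954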